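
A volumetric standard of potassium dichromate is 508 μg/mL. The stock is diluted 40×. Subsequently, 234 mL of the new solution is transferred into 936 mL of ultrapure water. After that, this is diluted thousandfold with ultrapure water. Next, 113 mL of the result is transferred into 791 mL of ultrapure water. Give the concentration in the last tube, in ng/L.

Overall dilution factor = 40 × 5 × 1000 × 8 = 1.60 × 10⁶.
508 μg/mL / 1.60 × 10⁶ = 3.17 × 10⁻⁴ μg/mL = 318 ng/L.

318 ng/L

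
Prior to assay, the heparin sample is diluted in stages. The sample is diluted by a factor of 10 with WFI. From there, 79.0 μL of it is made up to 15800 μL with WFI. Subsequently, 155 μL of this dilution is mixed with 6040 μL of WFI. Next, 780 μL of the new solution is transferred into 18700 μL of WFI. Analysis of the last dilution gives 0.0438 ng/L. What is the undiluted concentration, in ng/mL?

87.4 ng/mL

Overall dilution factor = 10 × 200 × 39.97 × 24.97 = 2.00 × 10⁶.
Original = 0.0438 ng/L × 2.00 × 10⁶ = 8.74 × 10⁴ ng/L = 87.4 ng/mL.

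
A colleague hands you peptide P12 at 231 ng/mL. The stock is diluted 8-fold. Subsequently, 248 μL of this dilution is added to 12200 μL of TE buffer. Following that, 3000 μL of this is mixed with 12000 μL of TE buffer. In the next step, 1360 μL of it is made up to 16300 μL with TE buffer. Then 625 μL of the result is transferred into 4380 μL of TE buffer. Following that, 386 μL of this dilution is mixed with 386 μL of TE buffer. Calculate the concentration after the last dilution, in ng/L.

Overall dilution factor = 8 × 50.19 × 5 × 11.99 × 8.008 × 2 = 3.85 × 10⁵.
231 ng/mL / 3.85 × 10⁵ = 5.99 × 10⁻⁴ ng/mL = 0.599 ng/L.

0.599 ng/L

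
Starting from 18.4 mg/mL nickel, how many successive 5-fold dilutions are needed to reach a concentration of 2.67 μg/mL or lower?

6

Need 5ⁿ ≥ 6891, so n ≥ log(6891)/log(5) = 5.49.
Minimum whole steps: n = 6.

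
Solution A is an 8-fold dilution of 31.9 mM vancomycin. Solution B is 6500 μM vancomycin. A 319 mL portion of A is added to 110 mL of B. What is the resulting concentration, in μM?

4630 μM

C_A = 31.9 mM / 8 = 3.99 mM.
C_B = 6500 μM = 6.50 mM.
C_mix = (C_A·V_A + C_B·V_B)/(V_A + V_B) = (3.99×319 + 6.50×110) / 429.0 = 4.63 mM = 4630 μM.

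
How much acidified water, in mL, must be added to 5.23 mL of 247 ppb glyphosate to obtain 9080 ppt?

9080 ppt = 9.08 ppb.
V₂ = C₁V₁/C₂ = 247 × 5.23 / 9.08 = 142 mL.
Diluent to add = V₂ − V₁ = 142 − 5.23 = 137 mL.

137 mL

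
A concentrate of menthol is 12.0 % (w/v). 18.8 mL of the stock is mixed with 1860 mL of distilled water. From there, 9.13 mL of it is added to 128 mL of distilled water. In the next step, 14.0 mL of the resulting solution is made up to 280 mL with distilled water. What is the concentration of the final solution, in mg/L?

4.00 mg/L

Overall dilution factor = 99.94 × 15.02 × 20 = 3.00 × 10⁴.
12.0 % (w/v) / 3.00 × 10⁴ = 4.00 × 10⁻⁴ % (w/v) = 4.00 mg/L.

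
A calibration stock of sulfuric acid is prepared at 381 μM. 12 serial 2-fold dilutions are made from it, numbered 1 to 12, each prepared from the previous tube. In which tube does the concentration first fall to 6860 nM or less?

Tube n has concentration 381 μM / 2ⁿ.
Need 2ⁿ ≥ 381 μM / 6860 nM = 55.5, so n ≥ 5.80.
First such tube: n = 6.

tube 6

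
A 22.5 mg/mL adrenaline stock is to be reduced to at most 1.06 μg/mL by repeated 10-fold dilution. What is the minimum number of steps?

Need 10ⁿ ≥ 2.12 × 10⁴, so n ≥ log(2.12 × 10⁴)/log(10) = 4.33.
Minimum whole steps: n = 5.

5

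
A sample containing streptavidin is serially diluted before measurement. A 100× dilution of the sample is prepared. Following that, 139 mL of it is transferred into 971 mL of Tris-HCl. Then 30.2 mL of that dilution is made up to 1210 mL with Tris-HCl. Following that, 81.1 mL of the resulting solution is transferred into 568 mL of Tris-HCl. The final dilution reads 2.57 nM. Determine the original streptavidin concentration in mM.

0.658 mM

Overall dilution factor = 100 × 7.986 × 40.07 × 8.004 = 2.56 × 10⁵.
Original = 2.57 nM × 2.56 × 10⁵ = 6.58 × 10⁵ nM = 0.658 mM.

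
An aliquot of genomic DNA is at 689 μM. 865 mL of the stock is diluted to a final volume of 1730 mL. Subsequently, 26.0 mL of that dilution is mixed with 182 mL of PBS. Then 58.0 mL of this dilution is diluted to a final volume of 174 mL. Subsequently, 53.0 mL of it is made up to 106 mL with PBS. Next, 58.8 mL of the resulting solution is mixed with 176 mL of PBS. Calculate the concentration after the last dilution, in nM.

1800 nM

Overall dilution factor = 2 × 8 × 3 × 2 × 3.993 = 383.
689 μM / 383 = 1.80 μM = 1800 nM.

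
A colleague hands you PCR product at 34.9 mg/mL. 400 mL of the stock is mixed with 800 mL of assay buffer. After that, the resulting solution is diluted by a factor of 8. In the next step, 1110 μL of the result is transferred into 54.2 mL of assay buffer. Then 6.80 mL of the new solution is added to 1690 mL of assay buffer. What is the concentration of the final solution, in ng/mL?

Overall dilution factor = 3 × 8 × 49.83 × 249.5 = 2.98 × 10⁵.
34.9 mg/mL / 2.98 × 10⁵ = 1.17 × 10⁻⁴ mg/mL = 117 ng/mL.

117 ng/mL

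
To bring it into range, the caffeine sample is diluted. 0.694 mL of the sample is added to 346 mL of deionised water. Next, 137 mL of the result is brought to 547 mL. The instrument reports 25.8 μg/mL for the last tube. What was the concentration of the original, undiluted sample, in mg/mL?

Overall dilution factor = 499.6 × 3.993 = 1995.
Original = 25.8 μg/mL × 1995 = 5.15 × 10⁴ μg/mL = 51.5 mg/mL.

51.5 mg/mL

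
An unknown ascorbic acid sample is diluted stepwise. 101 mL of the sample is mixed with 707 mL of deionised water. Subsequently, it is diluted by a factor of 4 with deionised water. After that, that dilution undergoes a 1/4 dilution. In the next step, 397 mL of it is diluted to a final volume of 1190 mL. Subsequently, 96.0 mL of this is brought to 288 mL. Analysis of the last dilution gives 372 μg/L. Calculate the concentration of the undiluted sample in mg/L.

428 mg/L

Overall dilution factor = 8 × 4 × 4 × 2.997 × 3 = 1151.
Original = 372 μg/L × 1151 = 4.28 × 10⁵ μg/L = 428 mg/L.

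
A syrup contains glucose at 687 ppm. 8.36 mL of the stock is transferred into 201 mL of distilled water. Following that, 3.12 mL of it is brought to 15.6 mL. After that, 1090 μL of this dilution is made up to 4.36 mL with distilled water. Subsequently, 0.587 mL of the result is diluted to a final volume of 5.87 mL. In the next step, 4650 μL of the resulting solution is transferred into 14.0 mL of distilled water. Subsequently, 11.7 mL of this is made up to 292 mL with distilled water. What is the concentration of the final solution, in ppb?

1.37 ppb

Overall dilution factor = 25.04 × 5 × 4 × 10 × 4.011 × 24.96 = 5.01 × 10⁵.
687 ppm / 5.01 × 10⁵ = 1.37 × 10⁻³ ppm = 1.37 ppb.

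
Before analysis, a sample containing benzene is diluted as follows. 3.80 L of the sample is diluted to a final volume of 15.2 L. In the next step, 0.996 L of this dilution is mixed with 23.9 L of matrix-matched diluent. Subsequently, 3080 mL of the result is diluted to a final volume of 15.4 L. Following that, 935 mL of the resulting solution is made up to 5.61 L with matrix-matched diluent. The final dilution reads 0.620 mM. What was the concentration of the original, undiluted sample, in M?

1.86 M

Overall dilution factor = 4 × 25.00 × 5 × 6 = 3000.
Original = 0.620 mM × 3000 = 1860 mM = 1.86 M.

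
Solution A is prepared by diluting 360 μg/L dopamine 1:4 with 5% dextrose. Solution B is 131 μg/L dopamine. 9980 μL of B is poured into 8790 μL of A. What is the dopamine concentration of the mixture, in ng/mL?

112 ng/mL

C_A = 360 μg/L / 4 = 90.0 μg/L.
C_mix = (C_A·V_A + C_B·V_B)/(V_A + V_B) = (90.0×8790 + 131×9980) / 18770 = 112 μg/L = 112 ng/mL.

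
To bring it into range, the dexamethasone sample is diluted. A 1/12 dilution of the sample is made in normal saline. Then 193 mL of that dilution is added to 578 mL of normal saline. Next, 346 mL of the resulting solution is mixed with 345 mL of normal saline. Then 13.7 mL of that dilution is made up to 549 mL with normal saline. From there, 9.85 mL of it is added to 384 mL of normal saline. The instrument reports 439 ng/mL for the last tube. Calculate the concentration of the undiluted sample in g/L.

Overall dilution factor = 12 × 3.995 × 1.997 × 40.07 × 39.98 = 1.53 × 10⁵.
Original = 439 ng/mL × 1.53 × 10⁵ = 6.73 × 10⁷ ng/mL = 67.3 g/L.

67.3 g/L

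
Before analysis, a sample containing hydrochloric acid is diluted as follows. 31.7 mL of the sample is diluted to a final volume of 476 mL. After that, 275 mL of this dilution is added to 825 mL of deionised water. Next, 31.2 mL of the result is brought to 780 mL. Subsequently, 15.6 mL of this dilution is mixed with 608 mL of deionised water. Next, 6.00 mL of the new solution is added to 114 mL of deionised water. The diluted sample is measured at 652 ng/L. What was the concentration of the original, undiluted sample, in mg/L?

783 mg/L

Overall dilution factor = 15.02 × 4 × 25 × 39.97 × 20 = 1.20 × 10⁶.
Original = 652 ng/L × 1.20 × 10⁶ = 7.83 × 10⁸ ng/L = 783 mg/L.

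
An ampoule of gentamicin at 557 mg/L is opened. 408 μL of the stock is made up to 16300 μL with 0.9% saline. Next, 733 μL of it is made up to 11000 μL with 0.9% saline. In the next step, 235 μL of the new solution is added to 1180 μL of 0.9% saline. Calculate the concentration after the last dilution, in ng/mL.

Overall dilution factor = 39.95 × 15.01 × 6.021 = 3610.
557 mg/L / 3610 = 0.154 mg/L = 154 ng/mL.

154 ng/mL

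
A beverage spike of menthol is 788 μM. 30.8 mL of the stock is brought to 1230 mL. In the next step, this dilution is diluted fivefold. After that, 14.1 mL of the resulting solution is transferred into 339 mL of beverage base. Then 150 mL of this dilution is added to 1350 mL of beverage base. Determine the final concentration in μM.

Overall dilution factor = 39.94 × 5 × 25.04 × 10 = 5.00 × 10⁴.
788 μM / 5.00 × 10⁴ = 0.0158 μM.

0.0158 μM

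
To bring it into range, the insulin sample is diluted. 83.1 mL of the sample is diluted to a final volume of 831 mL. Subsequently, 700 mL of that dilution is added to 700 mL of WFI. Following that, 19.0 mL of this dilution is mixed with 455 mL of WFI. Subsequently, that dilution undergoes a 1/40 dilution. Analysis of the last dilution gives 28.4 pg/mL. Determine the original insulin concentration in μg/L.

Overall dilution factor = 10 × 2 × 24.95 × 40 = 2.00 × 10⁴.
Original = 28.4 pg/mL × 2.00 × 10⁴ = 5.67 × 10⁵ pg/mL = 567 μg/L.

567 μg/L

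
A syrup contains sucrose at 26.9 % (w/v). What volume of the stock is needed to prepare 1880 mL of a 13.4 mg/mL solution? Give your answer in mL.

93.7 mL

13.4 mg/mL = 1.34 % (w/v).
V₁ = C₂V₂/C₁ = 1.34 × 1880 / 26.9 = 93.7 mL.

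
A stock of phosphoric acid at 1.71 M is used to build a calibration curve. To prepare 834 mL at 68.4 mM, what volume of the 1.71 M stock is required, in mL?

68.4 mM = 0.0684 M.
V₁ = C₂V₂/C₁ = 0.0684 × 834 / 1.71 = 33.4 mL.

33.4 mL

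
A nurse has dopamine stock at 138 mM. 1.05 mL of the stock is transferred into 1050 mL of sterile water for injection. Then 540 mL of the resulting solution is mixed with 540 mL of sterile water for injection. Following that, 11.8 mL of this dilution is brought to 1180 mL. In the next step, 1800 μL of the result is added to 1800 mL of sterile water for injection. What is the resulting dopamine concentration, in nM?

0.689 nM

Overall dilution factor = 1001 × 2 × 100 × 1001 = 2.00 × 10⁸.
138 mM / 2.00 × 10⁸ = 6.89 × 10⁻⁷ mM = 0.689 nM.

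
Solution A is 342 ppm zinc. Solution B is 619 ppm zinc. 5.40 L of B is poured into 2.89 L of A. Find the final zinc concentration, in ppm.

522 ppm

C_mix = (C_A·V_A + C_B·V_B)/(V_A + V_B) = (342×2.89 + 619×5.40) / 8.290 = 522 ppm.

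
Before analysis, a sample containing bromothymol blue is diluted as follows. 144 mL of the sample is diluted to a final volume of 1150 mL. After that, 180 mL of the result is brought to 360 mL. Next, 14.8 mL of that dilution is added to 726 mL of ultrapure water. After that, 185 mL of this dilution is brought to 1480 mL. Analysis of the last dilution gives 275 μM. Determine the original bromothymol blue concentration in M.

Overall dilution factor = 7.986 × 2 × 50.05 × 8 = 6396.
Original = 275 μM × 6396 = 1.76 × 10⁶ μM = 1.76 M.

1.76 M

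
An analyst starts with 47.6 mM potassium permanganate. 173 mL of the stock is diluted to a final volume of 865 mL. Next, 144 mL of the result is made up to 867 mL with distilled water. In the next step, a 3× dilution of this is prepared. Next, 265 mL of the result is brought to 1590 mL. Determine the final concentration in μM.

87.8 μM

Overall dilution factor = 5 × 6.021 × 3 × 6 = 542.
47.6 mM / 542 = 0.0878 mM = 87.8 μM.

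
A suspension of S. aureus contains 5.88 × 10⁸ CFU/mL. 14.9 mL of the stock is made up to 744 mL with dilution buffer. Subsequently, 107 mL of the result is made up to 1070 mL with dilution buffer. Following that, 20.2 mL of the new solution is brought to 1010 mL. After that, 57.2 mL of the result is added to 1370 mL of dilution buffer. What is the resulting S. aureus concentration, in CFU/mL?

Overall dilution factor = 49.93 × 10 × 50 × 24.95 = 6.23 × 10⁵.
5.88 × 10⁸ CFU/mL / 6.23 × 10⁵ = 944 CFU/mL.

944 CFU/mL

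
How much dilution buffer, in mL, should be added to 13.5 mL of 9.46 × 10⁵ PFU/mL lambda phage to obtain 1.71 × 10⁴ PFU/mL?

733 mL

V₂ = C₁V₁/C₂ = 9.46 × 10⁵ × 13.5 / 1.71 × 10⁴ = 747 mL.
Diluent to add = V₂ − V₁ = 747 − 13.5 = 733 mL.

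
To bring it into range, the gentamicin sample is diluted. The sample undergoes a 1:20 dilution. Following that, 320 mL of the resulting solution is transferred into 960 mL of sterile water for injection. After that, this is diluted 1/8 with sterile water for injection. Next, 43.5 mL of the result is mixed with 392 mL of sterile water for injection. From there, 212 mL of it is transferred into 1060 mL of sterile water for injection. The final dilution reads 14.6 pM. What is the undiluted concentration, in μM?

0.561 μM

Overall dilution factor = 20 × 4 × 8 × 10.01 × 6 = 3.84 × 10⁴.
Original = 14.6 pM × 3.84 × 10⁴ = 5.61 × 10⁵ pM = 0.561 μM.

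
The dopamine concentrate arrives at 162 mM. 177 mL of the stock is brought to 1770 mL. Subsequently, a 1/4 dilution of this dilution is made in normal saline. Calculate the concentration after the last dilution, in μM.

Overall dilution factor = 10 × 4 = 40.0.
162 mM / 40.0 = 4.05 mM = 4050 μM.

4050 μM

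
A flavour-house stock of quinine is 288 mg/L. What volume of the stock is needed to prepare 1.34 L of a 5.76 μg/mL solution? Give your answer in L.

0.0268 L

5.76 μg/mL = 5.76 mg/L.
V₁ = C₂V₂/C₁ = 5.76 × 1.34 / 288 = 0.0268 L.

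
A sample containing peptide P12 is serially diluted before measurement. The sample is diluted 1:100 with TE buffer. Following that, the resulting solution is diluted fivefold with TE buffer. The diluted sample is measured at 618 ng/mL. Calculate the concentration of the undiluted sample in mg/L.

309 mg/L

Overall dilution factor = 100 × 5 = 500.
Original = 618 ng/mL × 500 = 3.09 × 10⁵ ng/mL = 309 mg/L.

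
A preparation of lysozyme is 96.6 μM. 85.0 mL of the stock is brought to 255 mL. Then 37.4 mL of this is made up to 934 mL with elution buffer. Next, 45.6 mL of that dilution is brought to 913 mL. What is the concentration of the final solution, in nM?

64.4 nM

Overall dilution factor = 3 × 24.97 × 20.02 = 1500.
96.6 μM / 1500 = 0.0644 μM = 64.4 nM.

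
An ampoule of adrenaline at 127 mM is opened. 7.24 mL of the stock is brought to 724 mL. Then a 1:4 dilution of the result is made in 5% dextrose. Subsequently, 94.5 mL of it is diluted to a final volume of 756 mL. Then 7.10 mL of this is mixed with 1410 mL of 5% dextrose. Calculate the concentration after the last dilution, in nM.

199 nM

Overall dilution factor = 100 × 4 × 8 × 199.6 = 6.39 × 10⁵.
127 mM / 6.39 × 10⁵ = 1.99 × 10⁻⁴ mM = 199 nM.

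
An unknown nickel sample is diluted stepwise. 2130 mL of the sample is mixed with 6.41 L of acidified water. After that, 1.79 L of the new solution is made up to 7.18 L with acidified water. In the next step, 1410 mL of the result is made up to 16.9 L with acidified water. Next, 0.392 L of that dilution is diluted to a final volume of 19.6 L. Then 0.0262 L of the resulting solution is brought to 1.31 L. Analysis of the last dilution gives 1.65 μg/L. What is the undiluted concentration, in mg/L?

Overall dilution factor = 4.009 × 4.011 × 11.99 × 50 × 50 = 4.82 × 10⁵.
Original = 1.65 μg/L × 4.82 × 10⁵ = 7.95 × 10⁵ μg/L = 795 mg/L.

795 mg/L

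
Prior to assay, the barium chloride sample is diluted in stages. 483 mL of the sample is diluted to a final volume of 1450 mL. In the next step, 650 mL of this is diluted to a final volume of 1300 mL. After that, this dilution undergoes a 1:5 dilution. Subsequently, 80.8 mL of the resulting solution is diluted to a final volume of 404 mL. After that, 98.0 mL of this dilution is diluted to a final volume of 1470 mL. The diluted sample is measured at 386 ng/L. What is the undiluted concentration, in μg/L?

869 μg/L

Overall dilution factor = 3.002 × 2 × 5 × 5 × 15 = 2252.
Original = 386 ng/L × 2252 = 8.69 × 10⁵ ng/L = 869 μg/L.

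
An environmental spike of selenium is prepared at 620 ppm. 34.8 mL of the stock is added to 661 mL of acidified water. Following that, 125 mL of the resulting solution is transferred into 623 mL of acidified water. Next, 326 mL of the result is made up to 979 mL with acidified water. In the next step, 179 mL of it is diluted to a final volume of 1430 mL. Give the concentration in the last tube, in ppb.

216 ppb

Overall dilution factor = 19.99 × 5.984 × 3.003 × 7.989 = 2870.
620 ppm / 2870 = 0.216 ppm = 216 ppb.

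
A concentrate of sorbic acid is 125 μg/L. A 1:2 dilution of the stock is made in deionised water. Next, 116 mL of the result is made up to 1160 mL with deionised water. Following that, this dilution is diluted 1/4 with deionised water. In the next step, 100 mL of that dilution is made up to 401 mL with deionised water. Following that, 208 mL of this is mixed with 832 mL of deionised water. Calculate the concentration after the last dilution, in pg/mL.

77.9 pg/mL

Overall dilution factor = 2 × 10 × 4 × 4.010 × 5 = 1604.
125 μg/L / 1604 = 0.0779 μg/L = 77.9 pg/mL.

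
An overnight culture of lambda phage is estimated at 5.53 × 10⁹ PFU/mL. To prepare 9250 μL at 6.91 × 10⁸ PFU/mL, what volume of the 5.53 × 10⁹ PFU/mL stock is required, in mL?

1.16 mL

V₁ = C₂V₂/C₁ = 6.91 × 10⁸ × 9250 / 5.53 × 10⁹ = 1156 μL = 1.16 mL.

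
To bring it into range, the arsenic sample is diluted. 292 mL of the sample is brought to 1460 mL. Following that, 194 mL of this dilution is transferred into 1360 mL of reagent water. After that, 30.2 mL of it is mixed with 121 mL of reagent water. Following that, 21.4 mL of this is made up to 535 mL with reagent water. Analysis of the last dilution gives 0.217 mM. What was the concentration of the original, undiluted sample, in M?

Overall dilution factor = 5 × 8.010 × 5.007 × 25 = 5013.
Original = 0.217 mM × 5013 = 1088 mM = 1.09 M.

1.09 M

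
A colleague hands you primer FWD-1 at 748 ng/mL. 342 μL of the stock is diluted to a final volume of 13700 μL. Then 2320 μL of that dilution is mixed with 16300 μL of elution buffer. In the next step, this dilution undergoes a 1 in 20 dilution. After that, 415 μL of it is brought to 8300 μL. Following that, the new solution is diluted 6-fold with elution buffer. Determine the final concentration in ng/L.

Overall dilution factor = 40.06 × 8.026 × 20 × 20 × 6 = 7.72 × 10⁵.
748 ng/mL / 7.72 × 10⁵ = 9.69 × 10⁻⁴ ng/mL = 0.969 ng/L.

0.969 ng/L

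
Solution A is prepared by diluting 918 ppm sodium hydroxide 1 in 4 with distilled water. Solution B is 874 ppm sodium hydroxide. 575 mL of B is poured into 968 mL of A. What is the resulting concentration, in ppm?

C_A = 918 ppm / 4 = 230 ppm.
C_mix = (C_A·V_A + C_B·V_B)/(V_A + V_B) = (230×968 + 874×575) / 1543 = 470 ppm.

470 ppm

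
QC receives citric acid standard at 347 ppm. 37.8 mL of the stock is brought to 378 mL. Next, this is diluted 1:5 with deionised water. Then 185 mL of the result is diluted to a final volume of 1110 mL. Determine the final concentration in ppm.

1.16 ppm

Overall dilution factor = 10 × 5 × 6 = 300.
347 ppm / 300 = 1.16 ppm.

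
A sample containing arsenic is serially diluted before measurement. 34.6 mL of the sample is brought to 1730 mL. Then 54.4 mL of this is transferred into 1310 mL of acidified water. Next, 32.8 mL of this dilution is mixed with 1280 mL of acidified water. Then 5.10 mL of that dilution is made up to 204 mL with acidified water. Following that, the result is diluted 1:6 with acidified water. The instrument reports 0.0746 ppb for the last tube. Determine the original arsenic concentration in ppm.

Overall dilution factor = 50 × 25.08 × 40.02 × 40 × 6 = 1.20 × 10⁷.
Original = 0.0746 ppb × 1.20 × 10⁷ = 8.99 × 10⁵ ppb = 899 ppm.

899 ppm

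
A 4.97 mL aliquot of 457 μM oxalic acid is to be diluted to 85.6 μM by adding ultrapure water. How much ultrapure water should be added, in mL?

V₂ = C₁V₁/C₂ = 457 × 4.97 / 85.6 = 26.5 mL.
Diluent to add = V₂ − V₁ = 26.5 − 4.97 = 21.6 mL.

21.6 mL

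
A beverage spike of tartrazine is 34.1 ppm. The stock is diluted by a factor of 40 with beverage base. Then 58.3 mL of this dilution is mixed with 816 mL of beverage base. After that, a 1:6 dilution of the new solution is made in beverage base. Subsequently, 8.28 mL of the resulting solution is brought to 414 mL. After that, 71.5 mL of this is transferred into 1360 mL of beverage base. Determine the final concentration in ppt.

Overall dilution factor = 40 × 15.00 × 6 × 50 × 20.02 = 3.60 × 10⁶.
34.1 ppm / 3.60 × 10⁶ = 9.46 × 10⁻⁶ ppm = 9.46 ppt.

9.46 ppt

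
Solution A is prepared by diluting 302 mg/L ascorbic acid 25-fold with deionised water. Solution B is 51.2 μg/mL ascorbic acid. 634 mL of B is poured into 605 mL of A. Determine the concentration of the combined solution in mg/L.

32.1 mg/L

C_A = 302 mg/L / 25 = 12.1 mg/L.
C_B = 51.2 μg/mL = 51.2 mg/L.
C_mix = (C_A·V_A + C_B·V_B)/(V_A + V_B) = (12.1×605 + 51.2×634) / 1239 = 32.1 mg/L.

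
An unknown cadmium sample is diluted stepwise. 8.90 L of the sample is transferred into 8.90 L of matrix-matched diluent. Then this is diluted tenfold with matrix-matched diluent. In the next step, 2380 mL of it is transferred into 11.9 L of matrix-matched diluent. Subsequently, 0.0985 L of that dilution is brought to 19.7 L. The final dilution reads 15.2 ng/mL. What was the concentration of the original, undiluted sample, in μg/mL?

365 μg/mL

Overall dilution factor = 2 × 10 × 6 × 200 = 2.40 × 10⁴.
Original = 15.2 ng/mL × 2.40 × 10⁴ = 3.65 × 10⁵ ng/mL = 365 μg/mL.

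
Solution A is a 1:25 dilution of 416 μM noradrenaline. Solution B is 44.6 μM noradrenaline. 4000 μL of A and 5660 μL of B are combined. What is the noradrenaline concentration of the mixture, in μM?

33.0 μM

C_A = 416 μM / 25 = 16.6 μM.
C_mix = (C_A·V_A + C_B·V_B)/(V_A + V_B) = (16.6×4000 + 44.6×5660) / 9660 = 33.0 μM.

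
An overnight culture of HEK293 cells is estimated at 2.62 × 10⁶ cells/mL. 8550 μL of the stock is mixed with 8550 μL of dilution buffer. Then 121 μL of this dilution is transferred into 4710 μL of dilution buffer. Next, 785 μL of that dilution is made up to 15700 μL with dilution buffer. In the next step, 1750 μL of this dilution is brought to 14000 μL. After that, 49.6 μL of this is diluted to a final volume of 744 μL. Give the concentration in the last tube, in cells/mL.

Overall dilution factor = 2 × 39.93 × 20 × 8 × 15 = 1.92 × 10⁵.
2.62 × 10⁶ cells/mL / 1.92 × 10⁵ = 13.7 cells/mL.

13.7 cells/mL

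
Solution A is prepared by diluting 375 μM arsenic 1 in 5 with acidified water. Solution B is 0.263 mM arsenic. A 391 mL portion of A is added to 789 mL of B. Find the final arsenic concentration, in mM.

C_A = 375 μM / 5 = 75.0 μM.
C_B = 0.263 mM = 263 μM.
C_mix = (C_A·V_A + C_B·V_B)/(V_A + V_B) = (75.0×391 + 263×789) / 1180 = 201 μM = 0.201 mM.

0.201 mM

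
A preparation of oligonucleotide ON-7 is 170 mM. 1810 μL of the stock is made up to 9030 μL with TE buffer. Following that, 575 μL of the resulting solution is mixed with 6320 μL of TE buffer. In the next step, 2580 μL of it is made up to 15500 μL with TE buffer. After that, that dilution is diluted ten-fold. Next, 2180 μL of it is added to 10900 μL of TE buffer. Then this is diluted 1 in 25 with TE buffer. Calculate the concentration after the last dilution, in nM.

Overall dilution factor = 4.989 × 11.99 × 6.008 × 10 × 6 × 25 = 5.39 × 10⁵.
170 mM / 5.39 × 10⁵ = 3.15 × 10⁻⁴ mM = 315 nM.

315 nM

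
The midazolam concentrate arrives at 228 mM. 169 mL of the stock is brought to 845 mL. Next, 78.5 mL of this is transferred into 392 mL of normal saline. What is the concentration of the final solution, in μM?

Overall dilution factor = 5 × 5.994 = 30.0.
228 mM / 30.0 = 7.61 mM = 7610 μM.

7610 μM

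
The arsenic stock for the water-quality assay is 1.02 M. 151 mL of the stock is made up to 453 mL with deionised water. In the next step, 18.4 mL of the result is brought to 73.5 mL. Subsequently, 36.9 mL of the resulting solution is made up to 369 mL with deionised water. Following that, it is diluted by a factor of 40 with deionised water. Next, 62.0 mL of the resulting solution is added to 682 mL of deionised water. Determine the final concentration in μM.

Overall dilution factor = 3 × 3.995 × 10 × 40 × 12 = 5.75 × 10⁴.
1.02 M / 5.75 × 10⁴ = 1.77 × 10⁻⁵ M = 17.7 μM.

17.7 μM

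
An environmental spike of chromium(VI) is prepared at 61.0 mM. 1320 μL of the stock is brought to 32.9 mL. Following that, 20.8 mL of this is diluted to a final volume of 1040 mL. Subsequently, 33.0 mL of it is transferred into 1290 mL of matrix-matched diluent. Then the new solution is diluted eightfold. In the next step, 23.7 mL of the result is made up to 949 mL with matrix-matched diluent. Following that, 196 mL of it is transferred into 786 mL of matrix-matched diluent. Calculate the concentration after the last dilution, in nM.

0.761 nM

Overall dilution factor = 24.92 × 50 × 40.09 × 8 × 40.04 × 5.010 = 8.02 × 10⁷.
61.0 mM / 8.02 × 10⁷ = 7.61 × 10⁻⁷ mM = 0.761 nM.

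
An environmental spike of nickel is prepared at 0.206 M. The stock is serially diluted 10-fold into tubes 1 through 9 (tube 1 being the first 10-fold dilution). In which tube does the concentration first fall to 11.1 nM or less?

tube 8

Tube n has concentration 0.206 M / 10ⁿ.
Need 10ⁿ ≥ 0.206 M / 11.1 nM = 1.86 × 10⁷, so n ≥ 7.27.
First such tube: n = 8.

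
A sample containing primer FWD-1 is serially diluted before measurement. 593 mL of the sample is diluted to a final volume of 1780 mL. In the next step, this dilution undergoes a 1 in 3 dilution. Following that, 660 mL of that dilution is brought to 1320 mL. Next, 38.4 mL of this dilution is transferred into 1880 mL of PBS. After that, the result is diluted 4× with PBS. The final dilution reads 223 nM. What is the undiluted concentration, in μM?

Overall dilution factor = 3.002 × 3 × 2 × 49.96 × 4 = 3599.
Original = 223 nM × 3599 = 8.03 × 10⁵ nM = 803 μM.

803 μM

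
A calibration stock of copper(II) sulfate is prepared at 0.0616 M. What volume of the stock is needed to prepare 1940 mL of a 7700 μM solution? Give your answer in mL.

7700 μM = 7.70 × 10⁻³ M.
V₁ = C₂V₂/C₁ = 7.70 × 10⁻³ × 1940 / 0.0616 = 242 mL.

242 mL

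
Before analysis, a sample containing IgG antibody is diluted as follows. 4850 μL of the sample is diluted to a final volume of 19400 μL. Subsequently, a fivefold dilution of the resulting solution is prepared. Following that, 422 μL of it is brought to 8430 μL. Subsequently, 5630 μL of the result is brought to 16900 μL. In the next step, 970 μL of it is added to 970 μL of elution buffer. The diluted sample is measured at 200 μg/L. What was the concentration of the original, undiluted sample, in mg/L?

Overall dilution factor = 4 × 5 × 19.98 × 3.002 × 2 = 2399.
Original = 200 μg/L × 2399 = 4.80 × 10⁵ μg/L = 480 mg/L.

480 mg/L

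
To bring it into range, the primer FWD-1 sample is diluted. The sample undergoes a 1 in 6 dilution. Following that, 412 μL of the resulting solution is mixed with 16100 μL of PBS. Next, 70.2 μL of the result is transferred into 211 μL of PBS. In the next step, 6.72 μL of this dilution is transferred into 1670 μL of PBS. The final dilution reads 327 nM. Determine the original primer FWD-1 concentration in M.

Overall dilution factor = 6 × 40.08 × 4.006 × 249.5 = 2.40 × 10⁵.
Original = 327 nM × 2.40 × 10⁵ = 7.86 × 10⁷ nM = 0.0786 M.

0.0786 M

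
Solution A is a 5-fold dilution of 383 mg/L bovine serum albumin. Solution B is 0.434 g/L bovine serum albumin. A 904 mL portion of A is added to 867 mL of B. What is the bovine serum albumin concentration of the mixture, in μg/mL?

C_A = 383 mg/L / 5 = 76.6 mg/L.
C_B = 0.434 g/L = 434 mg/L.
C_mix = (C_A·V_A + C_B·V_B)/(V_A + V_B) = (76.6×904 + 434×867) / 1771 = 252 mg/L = 252 μg/mL.

252 μg/mL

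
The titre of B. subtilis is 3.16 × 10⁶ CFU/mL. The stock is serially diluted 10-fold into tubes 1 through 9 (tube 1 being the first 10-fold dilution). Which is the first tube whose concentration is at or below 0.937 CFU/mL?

tube 7

Tube n has concentration 3.16 × 10⁶ CFU/mL / 10ⁿ.
Need 10ⁿ ≥ 3.16 × 10⁶ CFU/mL / 0.937 CFU/mL = 3.37 × 10⁶, so n ≥ 6.53.
First such tube: n = 7.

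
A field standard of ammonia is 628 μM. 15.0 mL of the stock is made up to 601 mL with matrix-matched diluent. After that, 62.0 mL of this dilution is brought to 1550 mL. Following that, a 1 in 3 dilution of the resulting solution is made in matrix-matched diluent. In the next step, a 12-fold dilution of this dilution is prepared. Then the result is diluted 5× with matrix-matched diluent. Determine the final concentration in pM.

Overall dilution factor = 40.07 × 25 × 3 × 12 × 5 = 1.80 × 10⁵.
628 μM / 1.80 × 10⁵ = 3.48 × 10⁻³ μM = 3480 pM.

3480 pM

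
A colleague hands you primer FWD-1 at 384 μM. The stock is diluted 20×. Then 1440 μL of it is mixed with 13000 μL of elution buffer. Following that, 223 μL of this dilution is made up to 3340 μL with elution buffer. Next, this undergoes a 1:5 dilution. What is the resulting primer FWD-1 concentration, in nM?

25.6 nM

Overall dilution factor = 20 × 10.03 × 14.98 × 5 = 1.50 × 10⁴.
384 μM / 1.50 × 10⁴ = 0.0256 μM = 25.6 nM.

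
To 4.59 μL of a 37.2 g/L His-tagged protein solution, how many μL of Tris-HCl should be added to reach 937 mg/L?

937 mg/L = 0.937 g/L.
V₂ = C₁V₁/C₂ = 37.2 × 4.59 / 0.937 = 182 μL.
Diluent to add = V₂ − V₁ = 182 − 4.59 = 178 μL.

178 μL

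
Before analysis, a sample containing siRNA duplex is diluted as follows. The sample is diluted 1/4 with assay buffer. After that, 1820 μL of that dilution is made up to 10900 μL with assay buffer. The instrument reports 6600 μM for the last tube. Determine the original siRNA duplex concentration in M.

0.158 M

Overall dilution factor = 4 × 5.989 = 24.0.
Original = 6600 μM × 24.0 = 1.58 × 10⁵ μM = 0.158 M.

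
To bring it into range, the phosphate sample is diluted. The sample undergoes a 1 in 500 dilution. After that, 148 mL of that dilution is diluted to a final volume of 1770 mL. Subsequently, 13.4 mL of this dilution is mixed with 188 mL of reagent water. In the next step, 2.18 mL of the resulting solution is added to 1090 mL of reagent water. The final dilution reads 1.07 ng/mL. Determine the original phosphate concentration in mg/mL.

Overall dilution factor = 500 × 11.96 × 15.03 × 501 = 4.50 × 10⁷.
Original = 1.07 ng/mL × 4.50 × 10⁷ = 4.82 × 10⁷ ng/mL = 48.2 mg/mL.

48.2 mg/mL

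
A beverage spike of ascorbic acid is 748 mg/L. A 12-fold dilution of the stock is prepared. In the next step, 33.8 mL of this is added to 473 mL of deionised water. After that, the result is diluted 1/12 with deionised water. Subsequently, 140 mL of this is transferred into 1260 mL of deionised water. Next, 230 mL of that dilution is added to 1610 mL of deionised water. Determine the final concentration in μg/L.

4.33 μg/L

Overall dilution factor = 12 × 14.99 × 12 × 10 × 8 = 1.73 × 10⁵.
748 mg/L / 1.73 × 10⁵ = 4.33 × 10⁻³ mg/L = 4.33 μg/L.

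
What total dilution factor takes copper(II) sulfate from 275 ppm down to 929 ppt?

2.96 × 10⁵

Factor = C₀/C_target = 275 ppm / 929 ppt = 2.96 × 10⁵.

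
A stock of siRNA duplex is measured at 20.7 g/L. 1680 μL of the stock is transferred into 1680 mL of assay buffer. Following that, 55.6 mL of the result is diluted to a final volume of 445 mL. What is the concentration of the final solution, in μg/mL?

Overall dilution factor = 1001 × 8.004 = 8012.
20.7 g/L / 8012 = 2.58 × 10⁻³ g/L = 2.58 μg/mL.

2.58 μg/mL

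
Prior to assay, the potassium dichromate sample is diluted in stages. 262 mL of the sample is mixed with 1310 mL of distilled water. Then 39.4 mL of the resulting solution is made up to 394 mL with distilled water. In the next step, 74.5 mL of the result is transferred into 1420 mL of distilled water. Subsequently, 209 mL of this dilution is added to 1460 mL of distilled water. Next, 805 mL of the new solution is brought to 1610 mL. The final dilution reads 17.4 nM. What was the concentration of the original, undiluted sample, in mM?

Overall dilution factor = 6 × 10 × 20.06 × 7.986 × 2 = 1.92 × 10⁴.
Original = 17.4 nM × 1.92 × 10⁴ = 3.34 × 10⁵ nM = 0.334 mM.

0.334 mM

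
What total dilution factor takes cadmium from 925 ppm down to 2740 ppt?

Factor = C₀/C_target = 925 ppm / 2740 ppt = 3.38 × 10⁵.

3.38 × 10⁵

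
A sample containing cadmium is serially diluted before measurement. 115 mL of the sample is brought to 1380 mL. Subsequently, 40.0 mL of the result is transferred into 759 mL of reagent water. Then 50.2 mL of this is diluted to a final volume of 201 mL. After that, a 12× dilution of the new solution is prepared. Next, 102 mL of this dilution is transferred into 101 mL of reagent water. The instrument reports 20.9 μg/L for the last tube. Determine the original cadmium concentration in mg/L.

Overall dilution factor = 12 × 19.98 × 4.004 × 12 × 1.990 = 2.29 × 10⁴.
Original = 20.9 μg/L × 2.29 × 10⁴ = 4.79 × 10⁵ μg/L = 479 mg/L.

479 mg/L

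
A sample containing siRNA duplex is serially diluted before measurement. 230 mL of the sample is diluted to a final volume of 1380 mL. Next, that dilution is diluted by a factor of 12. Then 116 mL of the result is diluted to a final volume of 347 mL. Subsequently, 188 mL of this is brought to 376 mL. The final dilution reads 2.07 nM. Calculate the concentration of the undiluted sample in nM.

Overall dilution factor = 6 × 12 × 2.991 × 2 = 431.
Original = 2.07 nM × 431 = 892 nM.

892 nM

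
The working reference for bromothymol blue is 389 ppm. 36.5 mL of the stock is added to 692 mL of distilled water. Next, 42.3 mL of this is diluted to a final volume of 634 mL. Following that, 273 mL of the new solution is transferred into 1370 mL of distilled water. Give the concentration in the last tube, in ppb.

216 ppb

Overall dilution factor = 19.96 × 14.99 × 6.018 = 1800.
389 ppm / 1800 = 0.216 ppm = 216 ppb.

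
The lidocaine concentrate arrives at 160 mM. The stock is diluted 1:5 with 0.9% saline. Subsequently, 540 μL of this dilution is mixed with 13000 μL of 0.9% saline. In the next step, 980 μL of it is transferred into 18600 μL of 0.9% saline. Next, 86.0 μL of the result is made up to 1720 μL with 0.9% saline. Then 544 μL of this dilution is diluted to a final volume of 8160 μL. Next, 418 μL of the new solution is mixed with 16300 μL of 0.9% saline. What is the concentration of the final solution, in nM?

5.32 nM

Overall dilution factor = 5 × 25.07 × 19.98 × 20 × 15 × 40.00 = 3.01 × 10⁷.
160 mM / 3.01 × 10⁷ = 5.32 × 10⁻⁶ mM = 5.32 nM.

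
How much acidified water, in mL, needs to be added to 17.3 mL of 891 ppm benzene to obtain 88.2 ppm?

V₂ = C₁V₁/C₂ = 891 × 17.3 / 88.2 = 175 mL.
Diluent to add = V₂ − V₁ = 175 − 17.3 = 157 mL.

157 mL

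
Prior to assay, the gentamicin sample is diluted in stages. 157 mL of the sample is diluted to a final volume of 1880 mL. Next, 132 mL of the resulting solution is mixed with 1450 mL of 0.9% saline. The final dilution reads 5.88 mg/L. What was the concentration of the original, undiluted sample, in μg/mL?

Overall dilution factor = 11.97 × 11.98 = 144.
Original = 5.88 mg/L × 144 = 844 mg/L = 844 μg/mL.

844 μg/mL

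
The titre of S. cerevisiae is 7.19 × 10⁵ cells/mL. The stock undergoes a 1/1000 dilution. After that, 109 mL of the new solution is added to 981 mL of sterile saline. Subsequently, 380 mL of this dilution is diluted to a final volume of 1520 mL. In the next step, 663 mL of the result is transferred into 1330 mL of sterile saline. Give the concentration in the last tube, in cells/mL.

5.98 cells/mL

Overall dilution factor = 1000 × 10 × 4 × 3.006 = 1.20 × 10⁵.
7.19 × 10⁵ cells/mL / 1.20 × 10⁵ = 5.98 cells/mL.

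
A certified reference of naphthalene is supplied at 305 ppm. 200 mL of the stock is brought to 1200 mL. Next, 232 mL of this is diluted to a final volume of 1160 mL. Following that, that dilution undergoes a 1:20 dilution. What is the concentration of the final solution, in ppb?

508 ppb

Overall dilution factor = 6 × 5 × 20 = 600.
305 ppm / 600 = 0.508 ppm = 508 ppb.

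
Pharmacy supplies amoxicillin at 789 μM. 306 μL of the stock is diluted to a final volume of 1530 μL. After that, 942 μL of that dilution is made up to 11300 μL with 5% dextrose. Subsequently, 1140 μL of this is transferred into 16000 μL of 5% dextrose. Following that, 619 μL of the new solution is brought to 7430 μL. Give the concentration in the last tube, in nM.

Overall dilution factor = 5 × 12.00 × 15.04 × 12.00 = 1.08 × 10⁴.
789 μM / 1.08 × 10⁴ = 0.0729 μM = 72.9 nM.

72.9 nM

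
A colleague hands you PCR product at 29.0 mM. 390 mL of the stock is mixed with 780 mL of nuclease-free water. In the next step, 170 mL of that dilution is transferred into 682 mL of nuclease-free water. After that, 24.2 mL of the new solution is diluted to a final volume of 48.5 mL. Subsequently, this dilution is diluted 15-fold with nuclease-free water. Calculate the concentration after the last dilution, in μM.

64.2 μM

Overall dilution factor = 3 × 5.012 × 2.004 × 15 = 452.
29.0 mM / 452 = 0.0642 mM = 64.2 μM.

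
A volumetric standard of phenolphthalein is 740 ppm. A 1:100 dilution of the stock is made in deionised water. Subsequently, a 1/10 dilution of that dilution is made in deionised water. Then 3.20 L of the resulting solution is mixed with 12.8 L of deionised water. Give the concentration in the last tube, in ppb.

Overall dilution factor = 100 × 10 × 5 = 5000.
740 ppm / 5000 = 0.148 ppm = 148 ppb.

148 ppb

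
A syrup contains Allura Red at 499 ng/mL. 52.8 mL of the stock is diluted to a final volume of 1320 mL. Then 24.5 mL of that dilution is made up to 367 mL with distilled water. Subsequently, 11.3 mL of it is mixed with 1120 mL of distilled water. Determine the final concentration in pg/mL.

Overall dilution factor = 25 × 14.98 × 100.1 = 3.75 × 10⁴.
499 ng/mL / 3.75 × 10⁴ = 0.0133 ng/mL = 13.3 pg/mL.

13.3 pg/mL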